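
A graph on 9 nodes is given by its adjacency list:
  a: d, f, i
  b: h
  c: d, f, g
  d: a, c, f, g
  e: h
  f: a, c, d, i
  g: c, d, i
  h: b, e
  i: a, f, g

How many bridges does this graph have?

2

The edges on the cycle d-a-i-f-d are not bridges since each lies on that cycle.
But removing b-h disconnects b from h; removing e-h disconnects e from h — these are bridges.
That makes 2 bridges.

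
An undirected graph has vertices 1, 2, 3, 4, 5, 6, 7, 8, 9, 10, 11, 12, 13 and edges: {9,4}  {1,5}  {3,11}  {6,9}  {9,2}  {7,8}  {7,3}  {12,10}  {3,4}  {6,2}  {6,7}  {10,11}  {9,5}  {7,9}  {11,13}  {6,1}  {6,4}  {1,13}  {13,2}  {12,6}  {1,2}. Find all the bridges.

The edges on the cycle 12-10-11-3-7-6-12 are not bridges since each lies on that cycle.
But removing 8 - 7 disconnects 8 from 7 — this is a bridge.

7-8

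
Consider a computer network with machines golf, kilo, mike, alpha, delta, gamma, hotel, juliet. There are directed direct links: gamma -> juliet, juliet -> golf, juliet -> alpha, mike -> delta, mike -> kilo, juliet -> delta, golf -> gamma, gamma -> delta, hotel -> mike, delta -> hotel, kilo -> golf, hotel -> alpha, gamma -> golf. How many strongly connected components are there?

{golf, kilo, mike, delta, gamma, hotel, juliet} are all mutually reachable — one SCC of size 7.
{alpha} is an SCC by itself.
That gives 2 strongly connected components.

2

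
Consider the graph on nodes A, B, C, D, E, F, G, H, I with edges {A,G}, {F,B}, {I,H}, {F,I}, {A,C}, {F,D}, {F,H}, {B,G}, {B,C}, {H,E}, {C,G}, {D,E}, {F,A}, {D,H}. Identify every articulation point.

F

Removing F increases the component count from 1 to 2, so F is a cut vertex.
By contrast removing I leaves 1 component; it is not a cut vertex. No other vertex is a cut vertex either.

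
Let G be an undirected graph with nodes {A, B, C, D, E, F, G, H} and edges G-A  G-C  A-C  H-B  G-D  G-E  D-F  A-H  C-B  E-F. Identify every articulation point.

Removing G increases the component count from 1 to 2, so G is a cut vertex.
By contrast removing H leaves 1 component; it is not a cut vertex. No other vertex is a cut vertex either.

G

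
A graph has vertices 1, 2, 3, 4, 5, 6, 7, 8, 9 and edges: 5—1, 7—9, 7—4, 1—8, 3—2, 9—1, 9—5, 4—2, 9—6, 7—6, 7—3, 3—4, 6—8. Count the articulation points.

Removing 7 increases the component count from 1 to 2, so 7 is a cut vertex.
By contrast removing 2 leaves 1 component; it is not a cut vertex. No other vertex is a cut vertex either.

1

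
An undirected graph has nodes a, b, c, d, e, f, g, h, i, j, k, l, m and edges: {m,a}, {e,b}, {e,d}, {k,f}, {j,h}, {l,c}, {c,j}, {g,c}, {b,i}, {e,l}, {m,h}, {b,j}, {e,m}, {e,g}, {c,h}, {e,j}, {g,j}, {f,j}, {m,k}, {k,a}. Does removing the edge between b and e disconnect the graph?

No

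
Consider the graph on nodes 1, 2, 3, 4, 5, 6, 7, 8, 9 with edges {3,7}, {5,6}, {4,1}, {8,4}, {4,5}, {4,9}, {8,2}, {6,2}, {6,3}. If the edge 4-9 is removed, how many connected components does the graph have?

Before removal there is 1 component.
4-9 is a bridge — removing it separates 4's side from 9's side.
After removal: 2 components.

2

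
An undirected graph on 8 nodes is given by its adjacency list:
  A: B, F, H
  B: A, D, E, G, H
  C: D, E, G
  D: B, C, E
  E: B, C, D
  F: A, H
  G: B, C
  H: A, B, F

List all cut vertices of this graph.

B

Removing B increases the component count from 1 to 2, so B is a cut vertex.
By contrast removing F leaves 1 component; it is not a cut vertex. No other vertex is a cut vertex either.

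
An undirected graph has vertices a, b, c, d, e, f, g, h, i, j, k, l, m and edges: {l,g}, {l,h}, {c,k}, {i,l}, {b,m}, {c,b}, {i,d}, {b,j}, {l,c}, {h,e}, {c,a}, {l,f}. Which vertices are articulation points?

Removing b increases the component count from 1 to 3, so b is a cut vertex.
Removing c increases the component count from 1 to 4, so c is a cut vertex.
Removing h increases the component count from 1 to 2, so h is a cut vertex.
Likewise i, l are cut vertices.
By contrast removing f leaves 1 component; it is not a cut vertex. No other vertex is a cut vertex either.

b, c, h, i, l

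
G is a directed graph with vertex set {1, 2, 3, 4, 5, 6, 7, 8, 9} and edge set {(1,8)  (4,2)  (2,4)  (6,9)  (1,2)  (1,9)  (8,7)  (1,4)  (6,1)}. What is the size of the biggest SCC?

2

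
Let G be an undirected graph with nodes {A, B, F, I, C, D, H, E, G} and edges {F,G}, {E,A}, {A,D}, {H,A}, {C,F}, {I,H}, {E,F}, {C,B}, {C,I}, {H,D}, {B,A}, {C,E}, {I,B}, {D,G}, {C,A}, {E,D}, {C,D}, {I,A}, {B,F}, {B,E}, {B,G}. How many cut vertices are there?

Removing D, for instance, still leaves 1 component. No single vertex removal increases the component count — the graph has no articulation points.

0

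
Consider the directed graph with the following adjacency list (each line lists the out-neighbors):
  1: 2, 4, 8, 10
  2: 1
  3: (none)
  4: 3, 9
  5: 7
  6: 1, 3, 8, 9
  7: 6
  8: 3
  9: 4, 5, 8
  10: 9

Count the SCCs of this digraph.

{1, 2, 4, 5, 6, 7, 9, 10} are all mutually reachable — one SCC of size 8.
{3} is an SCC by itself.
{8} is an SCC by itself.
That gives 3 strongly connected components.

3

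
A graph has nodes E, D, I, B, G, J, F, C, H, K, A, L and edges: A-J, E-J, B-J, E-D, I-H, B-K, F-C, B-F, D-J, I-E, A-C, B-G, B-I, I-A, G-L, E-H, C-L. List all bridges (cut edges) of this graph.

B-K

The edges on the cycle B-I-E-D-J-B are not bridges since each lies on that cycle.
But removing K-B disconnects K from B — this is a bridge.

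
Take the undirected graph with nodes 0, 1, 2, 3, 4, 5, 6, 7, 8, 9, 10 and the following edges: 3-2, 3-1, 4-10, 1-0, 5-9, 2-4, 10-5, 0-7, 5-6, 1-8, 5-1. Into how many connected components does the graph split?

1

Starting from 0 we can reach 0, 1, 2, 3, 4, 5, 6, 7, 8, 9, 10. That is one component of size 11.
Total: 1 component.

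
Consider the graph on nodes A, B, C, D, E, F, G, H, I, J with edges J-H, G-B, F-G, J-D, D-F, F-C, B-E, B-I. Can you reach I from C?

From C we can reach B, C, D, E, F, G, H, I, J, which includes I.

Yes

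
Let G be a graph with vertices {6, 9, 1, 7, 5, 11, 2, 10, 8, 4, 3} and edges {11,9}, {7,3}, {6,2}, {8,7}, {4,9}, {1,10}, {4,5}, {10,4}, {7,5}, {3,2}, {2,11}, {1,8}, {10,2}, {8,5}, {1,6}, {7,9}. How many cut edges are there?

0

The edges on the cycle 1-8-7-5-4-10-1 are not bridges since each lies on that cycle.
Every edge lies on some cycle, so there are no bridges.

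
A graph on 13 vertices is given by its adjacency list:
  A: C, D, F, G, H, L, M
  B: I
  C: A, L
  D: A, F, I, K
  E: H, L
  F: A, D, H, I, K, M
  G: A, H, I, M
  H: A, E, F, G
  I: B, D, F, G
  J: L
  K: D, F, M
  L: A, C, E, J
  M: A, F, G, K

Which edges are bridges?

B-I, J-L

The edges on the cycle F-I-G-A-F are not bridges since each lies on that cycle.
But removing J-L disconnects J from L; removing B-I disconnects B from I — these are bridges.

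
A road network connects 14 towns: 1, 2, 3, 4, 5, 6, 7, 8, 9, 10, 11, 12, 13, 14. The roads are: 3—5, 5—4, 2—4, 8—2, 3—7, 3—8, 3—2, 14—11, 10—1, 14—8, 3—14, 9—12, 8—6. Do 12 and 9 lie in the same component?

From 12 we can reach 9, 12, which includes 9.

Yes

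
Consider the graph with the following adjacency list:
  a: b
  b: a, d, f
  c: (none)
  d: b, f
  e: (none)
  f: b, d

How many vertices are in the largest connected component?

e is isolated — a component by itself.
c is isolated — a component by itself.
Starting from a we can reach a, b, d, f. That is one component of size 4.
The largest has 4 vertices.

4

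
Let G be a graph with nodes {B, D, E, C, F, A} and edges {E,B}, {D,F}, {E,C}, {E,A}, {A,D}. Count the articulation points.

Removing A increases the component count from 1 to 2, so A is a cut vertex.
Removing D increases the component count from 1 to 2, so D is a cut vertex.
Removing E increases the component count from 1 to 3, so E is a cut vertex.
By contrast removing F leaves 1 component; it is not a cut vertex. No other vertex is a cut vertex either.

3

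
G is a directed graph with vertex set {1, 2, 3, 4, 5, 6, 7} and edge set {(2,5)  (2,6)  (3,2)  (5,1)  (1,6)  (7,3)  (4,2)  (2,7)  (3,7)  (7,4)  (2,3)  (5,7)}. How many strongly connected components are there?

3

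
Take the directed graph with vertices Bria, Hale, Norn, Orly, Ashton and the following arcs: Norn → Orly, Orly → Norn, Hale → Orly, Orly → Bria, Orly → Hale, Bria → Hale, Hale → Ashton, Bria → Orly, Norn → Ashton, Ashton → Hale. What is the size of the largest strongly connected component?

{Bria, Hale, Norn, Orly, Ashton} are all mutually reachable — one SCC of size 5.
The largest has 5 vertices.

5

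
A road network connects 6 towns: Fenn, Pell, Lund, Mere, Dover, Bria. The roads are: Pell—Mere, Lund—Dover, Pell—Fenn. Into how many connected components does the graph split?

3

Bria is isolated — a component by itself.
Starting from Lund we can reach Lund, Dover. That is one component of size 2.
Starting from Fenn we can reach Fenn, Mere, Pell. That is one component of size 3.
Total: 3 components.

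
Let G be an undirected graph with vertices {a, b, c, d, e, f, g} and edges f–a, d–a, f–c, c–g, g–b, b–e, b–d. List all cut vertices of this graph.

b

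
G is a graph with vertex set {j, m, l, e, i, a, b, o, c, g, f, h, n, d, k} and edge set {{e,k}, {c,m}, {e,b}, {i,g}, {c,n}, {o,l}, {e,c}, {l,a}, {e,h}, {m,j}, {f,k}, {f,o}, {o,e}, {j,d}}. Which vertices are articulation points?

Removing c increases the component count from 2 to 4, so c is a cut vertex.
Removing e increases the component count from 2 to 5, so e is a cut vertex.
Removing j increases the component count from 2 to 3, so j is a cut vertex.
Likewise l, m, o are cut vertices.
By contrast removing f leaves 2 components; it is not a cut vertex. No other vertex is a cut vertex either.

c, e, j, l, m, o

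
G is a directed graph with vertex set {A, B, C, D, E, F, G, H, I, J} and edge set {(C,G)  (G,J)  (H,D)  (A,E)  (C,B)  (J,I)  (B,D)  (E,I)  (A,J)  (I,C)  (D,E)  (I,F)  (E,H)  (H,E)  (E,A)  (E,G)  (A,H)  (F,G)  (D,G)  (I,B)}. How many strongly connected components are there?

{A, B, C, D, E, F, G, H, I, J} are all mutually reachable — one SCC of size 10.
That gives 1 strongly connected component.

1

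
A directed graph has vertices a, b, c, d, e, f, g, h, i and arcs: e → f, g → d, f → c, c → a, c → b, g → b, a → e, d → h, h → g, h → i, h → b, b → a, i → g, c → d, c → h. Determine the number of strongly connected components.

1

{a, b, c, d, e, f, g, h, i} are all mutually reachable — one SCC of size 9.
That gives 1 strongly connected component.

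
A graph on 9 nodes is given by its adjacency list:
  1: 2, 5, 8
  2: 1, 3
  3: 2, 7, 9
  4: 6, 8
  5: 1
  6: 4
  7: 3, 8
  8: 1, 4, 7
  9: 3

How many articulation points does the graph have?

Removing 1 increases the component count from 1 to 2, so 1 is a cut vertex.
Removing 3 increases the component count from 1 to 2, so 3 is a cut vertex.
Removing 4 increases the component count from 1 to 2, so 4 is a cut vertex.
Likewise 8 is a cut vertex.
By contrast removing 2 leaves 1 component; it is not a cut vertex. No other vertex is a cut vertex either.

4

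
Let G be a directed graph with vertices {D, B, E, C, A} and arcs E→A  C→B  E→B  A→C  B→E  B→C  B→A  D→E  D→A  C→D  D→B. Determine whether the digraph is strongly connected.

From C we can reach every vertex (A, B, C, D, E), and every vertex can reach C (A, B, C, D, E). So the whole graph is one strongly connected component.

Yes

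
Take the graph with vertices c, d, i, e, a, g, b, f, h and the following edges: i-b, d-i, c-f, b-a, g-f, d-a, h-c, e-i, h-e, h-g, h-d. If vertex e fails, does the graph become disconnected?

No

Deleting e leaves 1 component (was 1) (its neighbors h, i remain connected to each other), so e is not a cut vertex.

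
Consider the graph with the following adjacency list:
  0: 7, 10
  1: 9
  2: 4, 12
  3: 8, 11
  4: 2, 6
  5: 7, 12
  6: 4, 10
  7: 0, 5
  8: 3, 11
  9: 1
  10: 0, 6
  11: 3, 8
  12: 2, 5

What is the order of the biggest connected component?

Starting from 1 we can reach 1, 9. That is one component of size 2.
Starting from 3 we can reach 3, 8, 11. That is one component of size 3.
Starting from 0 we can reach 0, 2, 4, 5, 6, 7, 10, 12. That is one component of size 8.
The largest has 8 vertices.

8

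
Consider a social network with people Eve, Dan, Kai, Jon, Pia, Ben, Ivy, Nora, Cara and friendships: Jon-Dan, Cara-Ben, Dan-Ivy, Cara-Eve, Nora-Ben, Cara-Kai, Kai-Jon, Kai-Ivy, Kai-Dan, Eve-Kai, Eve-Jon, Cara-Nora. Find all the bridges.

none

The edges on the cycle Cara-Nora-Ben-Cara are not bridges since each lies on that cycle.
Every edge lies on some cycle, so there are no bridges.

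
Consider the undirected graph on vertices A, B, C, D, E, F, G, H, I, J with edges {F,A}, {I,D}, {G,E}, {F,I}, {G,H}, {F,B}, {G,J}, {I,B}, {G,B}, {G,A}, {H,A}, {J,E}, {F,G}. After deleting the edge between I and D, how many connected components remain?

Before removal there are 2 components.
I—D is a bridge — removing it separates I's side from D's side.
After removal: 3 components.

3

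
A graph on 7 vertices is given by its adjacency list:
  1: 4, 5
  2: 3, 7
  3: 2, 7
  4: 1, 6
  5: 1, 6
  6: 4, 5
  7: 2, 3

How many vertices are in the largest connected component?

Starting from 2 we can reach 2, 3, 7. That is one component of size 3.
Starting from 1 we can reach 1, 4, 5, 6. That is one component of size 4.
The largest has 4 vertices.

4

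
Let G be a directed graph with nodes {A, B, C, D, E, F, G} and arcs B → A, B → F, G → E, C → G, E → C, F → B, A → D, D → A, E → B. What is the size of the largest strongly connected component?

{C, E, G} are all mutually reachable — one SCC of size 3.
{B, F} are all mutually reachable — one SCC of size 2.
{A, D} are all mutually reachable — one SCC of size 2.
The largest has 3 vertices.

3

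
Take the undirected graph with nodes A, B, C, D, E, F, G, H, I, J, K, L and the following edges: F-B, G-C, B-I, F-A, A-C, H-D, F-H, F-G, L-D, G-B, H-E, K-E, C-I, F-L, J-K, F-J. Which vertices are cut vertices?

F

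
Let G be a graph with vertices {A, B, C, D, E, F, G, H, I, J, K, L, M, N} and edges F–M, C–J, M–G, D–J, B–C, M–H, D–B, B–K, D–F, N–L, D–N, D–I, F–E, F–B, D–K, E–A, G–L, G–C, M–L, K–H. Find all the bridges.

The edges on the cycle D-F-M-G-L-N-D are not bridges since each lies on that cycle.
But removing F–E disconnects F from E; removing D–I disconnects D from I; removing A–E disconnects A from E — these are bridges.

A-E, D-I, E-F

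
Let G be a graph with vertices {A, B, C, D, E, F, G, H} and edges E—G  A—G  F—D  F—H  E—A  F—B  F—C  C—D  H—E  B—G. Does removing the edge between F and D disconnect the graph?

After removing F—D, the path F-C-D still connects them, so the edge is not a bridge.

No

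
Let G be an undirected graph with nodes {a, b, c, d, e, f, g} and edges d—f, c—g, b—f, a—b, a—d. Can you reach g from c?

From c we can reach c, g, which includes g.

Yes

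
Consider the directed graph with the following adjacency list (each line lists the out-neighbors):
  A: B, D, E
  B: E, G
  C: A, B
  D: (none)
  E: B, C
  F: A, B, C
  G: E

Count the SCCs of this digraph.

3

{A, B, C, E, G} are all mutually reachable — one SCC of size 5.
{D} is an SCC by itself.
{F} is an SCC by itself.
That gives 3 strongly connected components.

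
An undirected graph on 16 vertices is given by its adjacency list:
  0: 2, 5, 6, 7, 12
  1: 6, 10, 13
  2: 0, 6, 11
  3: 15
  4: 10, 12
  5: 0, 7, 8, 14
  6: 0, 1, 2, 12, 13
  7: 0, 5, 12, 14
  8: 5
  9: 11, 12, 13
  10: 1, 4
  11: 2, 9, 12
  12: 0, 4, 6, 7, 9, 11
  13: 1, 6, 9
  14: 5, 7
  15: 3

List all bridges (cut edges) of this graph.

15-3, 5-8

The edges on the cycle 0-5-7-12-0 are not bridges since each lies on that cycle.
But removing 3-15 disconnects 3 from 15; removing 8-5 disconnects 8 from 5 — these are bridges.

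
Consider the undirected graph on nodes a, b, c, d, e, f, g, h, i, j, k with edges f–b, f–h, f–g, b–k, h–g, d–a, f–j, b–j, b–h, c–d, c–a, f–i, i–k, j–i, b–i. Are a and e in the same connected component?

The component containing a is {a, c, d}, and e is not in it.

No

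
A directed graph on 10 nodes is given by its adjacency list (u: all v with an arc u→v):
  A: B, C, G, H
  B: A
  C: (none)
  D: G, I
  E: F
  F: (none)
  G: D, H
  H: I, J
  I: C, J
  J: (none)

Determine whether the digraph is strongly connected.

There is no directed path from A to F, so the graph is not strongly connected.

No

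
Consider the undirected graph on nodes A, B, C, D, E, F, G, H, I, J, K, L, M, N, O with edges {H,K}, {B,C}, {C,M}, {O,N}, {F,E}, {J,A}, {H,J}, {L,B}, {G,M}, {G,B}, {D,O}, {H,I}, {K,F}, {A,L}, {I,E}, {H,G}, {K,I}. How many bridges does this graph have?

The edges on the cycle H-J-A-L-B-C-M-G-H are not bridges since each lies on that cycle.
But removing O—N disconnects O from N; removing D—O disconnects D from O — these are bridges.
That makes 2 bridges.

2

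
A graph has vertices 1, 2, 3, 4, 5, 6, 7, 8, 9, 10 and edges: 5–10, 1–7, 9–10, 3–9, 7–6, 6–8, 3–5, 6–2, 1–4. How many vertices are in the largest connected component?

Starting from 3 we can reach 3, 5, 9, 10. That is one component of size 4.
Starting from 1 we can reach 1, 2, 4, 6, 7, 8. That is one component of size 6.
The largest has 6 vertices.

6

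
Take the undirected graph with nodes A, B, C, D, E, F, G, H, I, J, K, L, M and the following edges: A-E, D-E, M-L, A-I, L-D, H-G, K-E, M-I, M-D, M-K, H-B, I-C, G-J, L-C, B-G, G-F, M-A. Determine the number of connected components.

2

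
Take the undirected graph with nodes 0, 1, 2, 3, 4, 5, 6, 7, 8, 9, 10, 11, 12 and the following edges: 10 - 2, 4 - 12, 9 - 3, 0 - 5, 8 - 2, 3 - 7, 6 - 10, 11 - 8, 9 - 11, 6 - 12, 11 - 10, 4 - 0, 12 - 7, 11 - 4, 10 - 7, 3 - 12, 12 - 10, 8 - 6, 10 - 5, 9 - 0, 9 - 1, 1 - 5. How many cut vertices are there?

Removing 9, for instance, still leaves 1 component. No single vertex removal increases the component count — the graph has no articulation points.

0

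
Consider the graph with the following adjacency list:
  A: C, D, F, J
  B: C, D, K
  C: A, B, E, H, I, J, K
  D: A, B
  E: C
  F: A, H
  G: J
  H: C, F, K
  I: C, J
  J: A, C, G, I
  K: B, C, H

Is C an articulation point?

Yes

Deleting C raises the number of components from 1 to 2, so C is a cut vertex.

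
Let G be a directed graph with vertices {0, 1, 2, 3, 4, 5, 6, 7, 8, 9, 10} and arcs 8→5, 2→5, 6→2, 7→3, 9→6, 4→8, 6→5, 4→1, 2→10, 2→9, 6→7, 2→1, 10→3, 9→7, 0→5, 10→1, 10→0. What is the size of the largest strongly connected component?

{2, 6, 9} are all mutually reachable — one SCC of size 3.
{8} is an SCC by itself.
{1} is an SCC by itself.
{3} is an SCC by itself.
{4} is an SCC by itself.
(and 4 more singleton SCCs)
The largest has 3 vertices.

3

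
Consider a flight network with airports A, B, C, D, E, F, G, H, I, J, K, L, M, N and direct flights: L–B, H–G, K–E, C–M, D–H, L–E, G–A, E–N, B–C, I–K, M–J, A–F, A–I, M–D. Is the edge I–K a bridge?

After removing I–K, the path I-A-G-H-D-M-C-B-L-E-K still connects them, so the edge is not a bridge.

No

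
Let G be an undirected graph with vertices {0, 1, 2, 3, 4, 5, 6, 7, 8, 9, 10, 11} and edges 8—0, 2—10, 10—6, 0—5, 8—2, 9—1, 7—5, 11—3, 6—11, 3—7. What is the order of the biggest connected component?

9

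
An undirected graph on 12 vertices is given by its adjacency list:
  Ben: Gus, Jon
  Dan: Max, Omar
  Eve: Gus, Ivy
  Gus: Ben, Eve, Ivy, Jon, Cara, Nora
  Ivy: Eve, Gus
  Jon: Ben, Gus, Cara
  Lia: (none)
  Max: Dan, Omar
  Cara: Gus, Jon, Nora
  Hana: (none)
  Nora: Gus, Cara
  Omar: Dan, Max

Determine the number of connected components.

4

Hana is isolated — a component by itself.
Lia is isolated — a component by itself.
Starting from Dan we can reach Dan, Max, Omar. That is one component of size 3.
Starting from Ben we can reach Ben, Eve, Gus, Ivy, Jon, Cara, Nora. That is one component of size 7.
Total: 4 components.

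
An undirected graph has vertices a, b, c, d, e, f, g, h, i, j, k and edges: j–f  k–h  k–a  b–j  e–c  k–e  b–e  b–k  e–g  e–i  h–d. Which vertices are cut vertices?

Removing b increases the component count from 1 to 2, so b is a cut vertex.
Removing e increases the component count from 1 to 4, so e is a cut vertex.
Removing h increases the component count from 1 to 2, so h is a cut vertex.
Likewise j, k are cut vertices.
By contrast removing i leaves 1 component; it is not a cut vertex. No other vertex is a cut vertex either.

b, e, h, j, k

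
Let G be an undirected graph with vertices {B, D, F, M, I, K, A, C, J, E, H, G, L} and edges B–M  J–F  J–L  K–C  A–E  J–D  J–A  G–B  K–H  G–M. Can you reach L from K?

The component containing K is {C, H, K}, and L is not in it.

No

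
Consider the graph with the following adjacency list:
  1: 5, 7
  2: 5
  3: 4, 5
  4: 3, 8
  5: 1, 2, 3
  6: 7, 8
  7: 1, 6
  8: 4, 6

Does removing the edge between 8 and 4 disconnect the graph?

After removing 8-4, the path 8-6-7-1-5-3-4 still connects them, so the edge is not a bridge.

No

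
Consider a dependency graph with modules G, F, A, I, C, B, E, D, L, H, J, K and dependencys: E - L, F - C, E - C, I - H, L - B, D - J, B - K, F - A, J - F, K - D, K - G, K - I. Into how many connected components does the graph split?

1

Starting from A we can reach A, B, C, D, E, F, G, H, I, J, K, L. That is one component of size 12.
Total: 1 component.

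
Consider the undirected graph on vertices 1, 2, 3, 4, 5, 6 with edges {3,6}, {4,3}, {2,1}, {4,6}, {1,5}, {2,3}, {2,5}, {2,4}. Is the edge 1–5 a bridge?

No

After removing 1–5, the path 1-2-5 still connects them, so the edge is not a bridge.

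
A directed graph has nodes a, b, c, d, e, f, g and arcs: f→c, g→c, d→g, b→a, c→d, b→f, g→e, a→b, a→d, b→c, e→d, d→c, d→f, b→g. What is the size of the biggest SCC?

5

{c, d, e, f, g} are all mutually reachable — one SCC of size 5.
{a, b} are all mutually reachable — one SCC of size 2.
The largest has 5 vertices.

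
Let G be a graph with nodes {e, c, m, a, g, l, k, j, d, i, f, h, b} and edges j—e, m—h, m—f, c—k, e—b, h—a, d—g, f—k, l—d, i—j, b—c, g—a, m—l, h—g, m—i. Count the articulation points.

1

Removing m increases the component count from 1 to 2, so m is a cut vertex.
By contrast removing k leaves 1 component; it is not a cut vertex. No other vertex is a cut vertex either.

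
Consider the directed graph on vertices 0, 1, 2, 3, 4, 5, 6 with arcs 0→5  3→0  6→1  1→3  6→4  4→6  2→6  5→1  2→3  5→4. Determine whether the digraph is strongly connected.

No

There is no directed path from 1 to 2, so the graph is not strongly connected.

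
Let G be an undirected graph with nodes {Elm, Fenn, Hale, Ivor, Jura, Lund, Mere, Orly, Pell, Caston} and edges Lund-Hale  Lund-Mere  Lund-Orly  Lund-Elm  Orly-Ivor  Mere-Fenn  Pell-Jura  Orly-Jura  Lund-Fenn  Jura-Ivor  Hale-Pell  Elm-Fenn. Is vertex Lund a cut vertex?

Deleting Lund raises the number of components from 2 to 3, so Lund is a cut vertex.

Yes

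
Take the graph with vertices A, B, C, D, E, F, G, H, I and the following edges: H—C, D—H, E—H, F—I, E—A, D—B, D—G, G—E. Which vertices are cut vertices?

D, E, H

Removing D increases the component count from 2 to 3, so D is a cut vertex.
Removing E increases the component count from 2 to 3, so E is a cut vertex.
Removing H increases the component count from 2 to 3, so H is a cut vertex.
By contrast removing G leaves 2 components; it is not a cut vertex. No other vertex is a cut vertex either.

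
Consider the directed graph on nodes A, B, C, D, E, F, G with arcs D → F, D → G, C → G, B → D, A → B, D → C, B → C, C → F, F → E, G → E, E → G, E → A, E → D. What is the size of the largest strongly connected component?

7

{A, B, C, D, E, F, G} are all mutually reachable — one SCC of size 7.
The largest has 7 vertices.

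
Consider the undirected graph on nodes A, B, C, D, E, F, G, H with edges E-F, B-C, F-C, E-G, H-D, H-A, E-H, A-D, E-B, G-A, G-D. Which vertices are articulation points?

E

Removing E increases the component count from 1 to 2, so E is a cut vertex.
By contrast removing D leaves 1 component; it is not a cut vertex. No other vertex is a cut vertex either.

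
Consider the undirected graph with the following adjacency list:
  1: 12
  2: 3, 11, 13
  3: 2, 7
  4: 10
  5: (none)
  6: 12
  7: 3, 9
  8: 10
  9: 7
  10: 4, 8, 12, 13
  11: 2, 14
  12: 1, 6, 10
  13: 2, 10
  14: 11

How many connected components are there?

2

5 is isolated — a component by itself.
Starting from 1 we can reach 1, 2, 3, 4, 6, 7, 8, 9, 10, 11, 12, 13, 14. That is one component of size 13.
Total: 2 components.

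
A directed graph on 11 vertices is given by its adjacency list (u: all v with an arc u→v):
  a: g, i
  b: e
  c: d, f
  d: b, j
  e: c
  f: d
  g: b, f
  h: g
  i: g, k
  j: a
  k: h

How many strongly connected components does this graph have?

1

{a, b, c, d, e, f, g, h, i, j, k} are all mutually reachable — one SCC of size 11.
That gives 1 strongly connected component.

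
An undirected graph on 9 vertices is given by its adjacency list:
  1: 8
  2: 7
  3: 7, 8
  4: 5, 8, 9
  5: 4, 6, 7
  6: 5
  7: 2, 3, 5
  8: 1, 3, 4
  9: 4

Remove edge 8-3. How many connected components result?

8 and 3 are still connected via 8-4-5-7-3, so the component count stays at 1.

1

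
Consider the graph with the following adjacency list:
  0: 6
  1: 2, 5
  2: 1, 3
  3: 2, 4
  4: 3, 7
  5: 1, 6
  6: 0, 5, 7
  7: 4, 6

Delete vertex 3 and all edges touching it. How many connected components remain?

With 3 gone, the remaining components are: {0, 1, 2, 4, 5, 6, 7}.
That is 1 component.

1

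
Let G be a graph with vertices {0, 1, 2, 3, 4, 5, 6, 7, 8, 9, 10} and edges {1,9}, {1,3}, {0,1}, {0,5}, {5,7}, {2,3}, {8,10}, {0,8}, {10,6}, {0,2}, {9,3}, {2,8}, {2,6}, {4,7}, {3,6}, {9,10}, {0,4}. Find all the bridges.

The edges on the cycle 1-9-3-1 are not bridges since each lies on that cycle.
Every edge lies on some cycle, so there are no bridges.

none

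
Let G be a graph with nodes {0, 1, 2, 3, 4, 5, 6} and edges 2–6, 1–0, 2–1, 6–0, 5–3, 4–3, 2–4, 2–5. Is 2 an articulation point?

Yes

Deleting 2 raises the number of components from 1 to 2, so 2 is a cut vertex.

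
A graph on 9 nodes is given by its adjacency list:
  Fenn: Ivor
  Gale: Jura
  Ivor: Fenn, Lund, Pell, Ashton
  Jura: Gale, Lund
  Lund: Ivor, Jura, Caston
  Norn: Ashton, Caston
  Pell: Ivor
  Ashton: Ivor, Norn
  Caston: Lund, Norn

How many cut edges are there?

The edges on the cycle Ashton-Norn-Caston-Lund-Ivor-Ashton are not bridges since each lies on that cycle.
But removing Gale-Jura disconnects Gale from Jura; removing Ivor-Fenn disconnects Ivor from Fenn; removing Lund-Jura disconnects Lund from Jura; removing Ivor-Pell disconnects Ivor from Pell — these are bridges.
That makes 4 bridges.

4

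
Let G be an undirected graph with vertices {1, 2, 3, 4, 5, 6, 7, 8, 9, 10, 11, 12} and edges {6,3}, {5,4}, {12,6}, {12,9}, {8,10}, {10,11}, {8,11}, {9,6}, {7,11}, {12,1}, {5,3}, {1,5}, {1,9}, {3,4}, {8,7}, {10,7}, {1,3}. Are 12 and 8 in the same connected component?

No

The component containing 12 is {1, 3, 4, 5, 6, 9, 12}, and 8 is not in it.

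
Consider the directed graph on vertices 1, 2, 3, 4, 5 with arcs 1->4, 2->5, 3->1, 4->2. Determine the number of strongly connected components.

5

{5} is an SCC by itself.
{1} is an SCC by itself.
{4} is an SCC by itself.
{3} is an SCC by itself.
{2} is an SCC by itself.
That gives 5 strongly connected components.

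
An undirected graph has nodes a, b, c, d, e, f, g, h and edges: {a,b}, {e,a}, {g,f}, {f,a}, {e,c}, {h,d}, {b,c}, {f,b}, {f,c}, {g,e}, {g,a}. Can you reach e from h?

The component containing h is {d, h}, and e is not in it.

No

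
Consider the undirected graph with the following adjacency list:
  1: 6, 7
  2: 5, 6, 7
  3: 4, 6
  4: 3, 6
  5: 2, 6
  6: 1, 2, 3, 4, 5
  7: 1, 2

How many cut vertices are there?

1

Removing 6 increases the component count from 1 to 2, so 6 is a cut vertex.
By contrast removing 4 leaves 1 component; it is not a cut vertex. No other vertex is a cut vertex either.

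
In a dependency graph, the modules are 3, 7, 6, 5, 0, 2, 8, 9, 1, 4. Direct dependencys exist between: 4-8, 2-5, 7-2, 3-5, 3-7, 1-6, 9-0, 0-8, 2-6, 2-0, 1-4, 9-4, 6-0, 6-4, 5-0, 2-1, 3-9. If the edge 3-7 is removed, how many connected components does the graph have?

1

3 and 7 are still connected via 3-5-2-7, so the component count stays at 1.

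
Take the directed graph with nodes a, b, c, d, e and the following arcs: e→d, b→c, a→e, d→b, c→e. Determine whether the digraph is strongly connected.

No

There is no directed path from c to a, so the graph is not strongly connected.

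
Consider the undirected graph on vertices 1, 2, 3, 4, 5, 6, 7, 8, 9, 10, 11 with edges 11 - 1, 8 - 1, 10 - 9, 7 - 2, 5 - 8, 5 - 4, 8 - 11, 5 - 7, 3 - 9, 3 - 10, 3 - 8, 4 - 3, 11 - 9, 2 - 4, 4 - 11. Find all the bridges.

none

The edges on the cycle 5-7-2-4-5 are not bridges since each lies on that cycle.
Every edge lies on some cycle, so there are no bridges.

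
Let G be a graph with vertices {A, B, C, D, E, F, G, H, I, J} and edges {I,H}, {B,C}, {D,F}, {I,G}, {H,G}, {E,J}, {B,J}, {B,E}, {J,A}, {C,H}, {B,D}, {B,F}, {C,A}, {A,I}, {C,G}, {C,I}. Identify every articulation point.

Removing B increases the component count from 1 to 2, so B is a cut vertex.
By contrast removing E leaves 1 component; it is not a cut vertex. No other vertex is a cut vertex either.

B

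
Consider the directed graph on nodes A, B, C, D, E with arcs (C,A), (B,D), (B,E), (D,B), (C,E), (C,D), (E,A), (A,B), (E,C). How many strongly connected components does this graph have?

1

{A, B, C, D, E} are all mutually reachable — one SCC of size 5.
That gives 1 strongly connected component.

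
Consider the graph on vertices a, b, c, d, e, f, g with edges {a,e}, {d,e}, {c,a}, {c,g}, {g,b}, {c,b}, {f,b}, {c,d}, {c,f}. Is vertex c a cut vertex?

Deleting c raises the number of components from 1 to 2, so c is a cut vertex.

Yes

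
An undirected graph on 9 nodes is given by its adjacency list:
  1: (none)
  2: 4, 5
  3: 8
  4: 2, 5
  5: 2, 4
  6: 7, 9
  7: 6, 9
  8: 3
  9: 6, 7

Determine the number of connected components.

4

1 is isolated — a component by itself.
Starting from 3 we can reach 3, 8. That is one component of size 2.
Starting from 2 we can reach 2, 4, 5. That is one component of size 3.
Starting from 6 we can reach 6, 7, 9. That is one component of size 3.
Total: 4 components.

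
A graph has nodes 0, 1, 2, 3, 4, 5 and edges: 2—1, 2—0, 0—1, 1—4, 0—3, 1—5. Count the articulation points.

Removing 0 increases the component count from 1 to 2, so 0 is a cut vertex.
Removing 1 increases the component count from 1 to 3, so 1 is a cut vertex.
By contrast removing 4 leaves 1 component; it is not a cut vertex. No other vertex is a cut vertex either.

2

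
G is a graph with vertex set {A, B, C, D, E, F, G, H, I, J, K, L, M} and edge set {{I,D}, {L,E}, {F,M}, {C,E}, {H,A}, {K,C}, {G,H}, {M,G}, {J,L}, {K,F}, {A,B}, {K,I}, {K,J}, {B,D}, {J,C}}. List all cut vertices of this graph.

K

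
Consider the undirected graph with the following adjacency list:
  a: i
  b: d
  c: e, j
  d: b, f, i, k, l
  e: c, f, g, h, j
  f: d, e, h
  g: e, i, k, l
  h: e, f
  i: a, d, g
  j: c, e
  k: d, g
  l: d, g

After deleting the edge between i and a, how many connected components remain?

Before removal there is 1 component.
i-a is a bridge — removing it separates i's side from a's side.
After removal: 2 components.

2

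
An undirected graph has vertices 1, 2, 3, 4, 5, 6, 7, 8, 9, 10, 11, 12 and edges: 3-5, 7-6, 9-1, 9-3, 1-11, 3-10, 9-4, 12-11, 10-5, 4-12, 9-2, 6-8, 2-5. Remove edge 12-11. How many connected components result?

12 and 11 are still connected via 12-4-9-1-11, so the component count stays at 2.

2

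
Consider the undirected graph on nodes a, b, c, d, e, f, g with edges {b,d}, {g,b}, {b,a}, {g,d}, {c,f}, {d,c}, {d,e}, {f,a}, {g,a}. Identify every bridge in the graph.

d-e

The edges on the cycle g-b-d-g are not bridges since each lies on that cycle.
But removing d - e disconnects d from e — this is a bridge.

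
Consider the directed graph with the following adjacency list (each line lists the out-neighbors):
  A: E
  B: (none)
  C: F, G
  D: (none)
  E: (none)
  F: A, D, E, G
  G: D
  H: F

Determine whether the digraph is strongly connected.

There is no directed path from B to H, so the graph is not strongly connected.

No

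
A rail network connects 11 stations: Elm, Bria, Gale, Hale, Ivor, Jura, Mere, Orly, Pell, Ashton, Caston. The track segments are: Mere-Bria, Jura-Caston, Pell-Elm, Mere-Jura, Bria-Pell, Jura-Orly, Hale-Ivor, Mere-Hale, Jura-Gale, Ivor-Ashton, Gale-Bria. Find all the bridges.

Ashton-Ivor, Bria-Pell, Caston-Jura, Elm-Pell, Hale-Ivor, Hale-Mere, Jura-Orly

The edges on the cycle Mere-Jura-Gale-Bria-Mere are not bridges since each lies on that cycle.
But removing Hale-Ivor disconnects Hale from Ivor; removing Pell-Elm disconnects Pell from Elm; removing Ivor-Ashton disconnects Ivor from Ashton; removing Mere-Hale disconnects Mere from Hale — these are bridges.
In total 7 edges are bridges.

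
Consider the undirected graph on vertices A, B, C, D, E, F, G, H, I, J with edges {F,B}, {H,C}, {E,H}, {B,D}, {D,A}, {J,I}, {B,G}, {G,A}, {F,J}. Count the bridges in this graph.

The edges on the cycle B-D-A-G-B are not bridges since each lies on that cycle.
But removing J-F disconnects J from F; removing H-C disconnects H from C; removing F-B disconnects F from B; removing H-E disconnects H from E — these are bridges.
In total 5 edges are bridges.

5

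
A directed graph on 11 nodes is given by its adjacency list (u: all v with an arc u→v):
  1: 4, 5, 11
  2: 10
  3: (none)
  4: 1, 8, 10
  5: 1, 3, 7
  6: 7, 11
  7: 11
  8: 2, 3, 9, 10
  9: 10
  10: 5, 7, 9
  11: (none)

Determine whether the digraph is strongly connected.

No

There is no directed path from 5 to 6, so the graph is not strongly connected.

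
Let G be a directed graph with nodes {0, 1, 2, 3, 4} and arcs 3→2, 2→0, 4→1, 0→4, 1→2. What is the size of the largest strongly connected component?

4

{0, 1, 2, 4} are all mutually reachable — one SCC of size 4.
{3} is an SCC by itself.
The largest has 4 vertices.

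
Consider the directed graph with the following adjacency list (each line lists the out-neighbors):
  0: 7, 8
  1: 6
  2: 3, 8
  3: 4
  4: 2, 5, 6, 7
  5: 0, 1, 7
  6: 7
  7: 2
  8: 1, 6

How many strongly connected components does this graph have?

1

{0, 1, 2, 3, 4, 5, 6, 7, 8} are all mutually reachable — one SCC of size 9.
That gives 1 strongly connected component.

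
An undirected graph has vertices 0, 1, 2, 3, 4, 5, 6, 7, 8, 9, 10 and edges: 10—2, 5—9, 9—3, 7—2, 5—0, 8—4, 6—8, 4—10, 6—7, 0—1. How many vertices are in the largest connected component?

6

Starting from 0 we can reach 0, 1, 3, 5, 9. That is one component of size 5.
Starting from 2 we can reach 2, 4, 6, 7, 8, 10. That is one component of size 6.
The largest has 6 vertices.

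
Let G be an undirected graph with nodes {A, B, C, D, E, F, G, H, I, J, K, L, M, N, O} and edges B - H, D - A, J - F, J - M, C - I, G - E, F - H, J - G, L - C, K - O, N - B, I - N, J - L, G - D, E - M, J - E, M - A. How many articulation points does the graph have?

1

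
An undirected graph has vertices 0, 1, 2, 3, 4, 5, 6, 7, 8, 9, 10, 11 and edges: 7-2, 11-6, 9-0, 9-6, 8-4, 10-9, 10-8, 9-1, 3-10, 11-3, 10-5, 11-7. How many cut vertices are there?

Removing 7 increases the component count from 1 to 2, so 7 is a cut vertex.
Removing 8 increases the component count from 1 to 2, so 8 is a cut vertex.
Removing 9 increases the component count from 1 to 3, so 9 is a cut vertex.
Likewise 10, 11 are cut vertices.
By contrast removing 5 leaves 1 component; it is not a cut vertex. No other vertex is a cut vertex either.

5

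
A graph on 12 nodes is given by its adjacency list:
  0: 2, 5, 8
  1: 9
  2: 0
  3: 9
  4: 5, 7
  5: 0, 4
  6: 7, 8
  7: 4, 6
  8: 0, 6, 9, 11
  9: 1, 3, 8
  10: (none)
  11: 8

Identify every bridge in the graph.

The edges on the cycle 6-7-4-5-0-8-6 are not bridges since each lies on that cycle.
But removing 3-9 disconnects 3 from 9; removing 8-9 disconnects 8 from 9; removing 1-9 disconnects 1 from 9; removing 2-0 disconnects 2 from 0 — these are bridges.
In total 5 edges are bridges.

0-2, 1-9, 11-8, 3-9, 8-9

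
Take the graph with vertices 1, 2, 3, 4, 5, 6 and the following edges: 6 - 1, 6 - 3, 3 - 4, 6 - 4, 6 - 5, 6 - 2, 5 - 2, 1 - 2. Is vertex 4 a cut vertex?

No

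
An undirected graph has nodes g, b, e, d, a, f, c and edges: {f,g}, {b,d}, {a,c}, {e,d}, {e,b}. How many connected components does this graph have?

3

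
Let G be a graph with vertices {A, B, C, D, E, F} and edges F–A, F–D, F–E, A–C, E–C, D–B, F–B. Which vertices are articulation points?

F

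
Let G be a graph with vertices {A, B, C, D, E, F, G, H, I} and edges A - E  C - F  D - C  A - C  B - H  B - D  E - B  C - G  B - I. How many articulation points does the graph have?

Removing B increases the component count from 1 to 3, so B is a cut vertex.
Removing C increases the component count from 1 to 3, so C is a cut vertex.
By contrast removing D leaves 1 component; it is not a cut vertex. No other vertex is a cut vertex either.

2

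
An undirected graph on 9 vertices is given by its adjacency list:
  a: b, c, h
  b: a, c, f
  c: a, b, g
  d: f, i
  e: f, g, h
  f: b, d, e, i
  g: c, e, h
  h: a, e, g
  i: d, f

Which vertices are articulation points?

f

Removing f increases the component count from 1 to 2, so f is a cut vertex.
By contrast removing g leaves 1 component; it is not a cut vertex. No other vertex is a cut vertex either.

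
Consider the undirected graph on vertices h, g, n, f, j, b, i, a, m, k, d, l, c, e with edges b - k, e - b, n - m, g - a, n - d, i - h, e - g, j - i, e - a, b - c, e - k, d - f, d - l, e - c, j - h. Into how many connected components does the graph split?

Starting from h we can reach h, i, j. That is one component of size 3.
Starting from d we can reach d, f, l, m, n. That is one component of size 5.
Starting from a we can reach a, b, c, e, g, k. That is one component of size 6.
Total: 3 components.

3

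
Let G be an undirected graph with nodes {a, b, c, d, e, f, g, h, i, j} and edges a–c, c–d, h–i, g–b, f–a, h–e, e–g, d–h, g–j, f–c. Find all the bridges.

The edges on the cycle f-a-c-f are not bridges since each lies on that cycle.
But removing d–h disconnects d from h; removing j–g disconnects j from g; removing c–d disconnects c from d; removing h–e disconnects h from e — these are bridges.
In total 7 edges are bridges.

b-g, c-d, d-h, e-g, e-h, g-j, h-i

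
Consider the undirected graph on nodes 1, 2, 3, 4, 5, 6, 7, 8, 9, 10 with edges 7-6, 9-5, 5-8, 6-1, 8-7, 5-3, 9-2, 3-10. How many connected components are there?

2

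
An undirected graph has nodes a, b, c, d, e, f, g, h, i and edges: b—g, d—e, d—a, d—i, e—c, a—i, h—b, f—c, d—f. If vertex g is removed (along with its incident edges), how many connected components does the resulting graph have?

2

With g gone, the remaining components are: {b, h}; {a, c, d, e, f, i}.
That is 2 components.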